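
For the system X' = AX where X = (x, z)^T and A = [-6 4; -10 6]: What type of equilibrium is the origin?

A = [[-6,4],[-10,6]]; det(A-λI) = λ^2 + 4.
λ = 0 ± 2i: zero real part.

center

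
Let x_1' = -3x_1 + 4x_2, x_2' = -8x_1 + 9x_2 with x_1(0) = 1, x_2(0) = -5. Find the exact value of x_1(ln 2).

A = [[-3,4],[-8,9]]; eigenvalues λ = 5, 1.
Eigenvectors: (-1,-2) for λ=5, (-1,-1) for λ=1.
From the initial condition, c_1 = 6, c_2 = -7.
x_1(ln 2) = (6)(2^5)(-1) + (-7)(2^1)(-1) = -178.

-178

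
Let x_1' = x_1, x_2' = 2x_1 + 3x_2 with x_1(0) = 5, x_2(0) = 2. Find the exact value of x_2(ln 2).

A = [[1,0],[2,3]]; eigenvalues λ = 3, 1.
Eigenvectors: (0,-1) for λ=3, (1,-1) for λ=1.
From the initial condition, c_1 = -7, c_2 = 5.
x_2(ln 2) = (-7)(2^3)(-1) + (5)(2^1)(-1) = 46.

46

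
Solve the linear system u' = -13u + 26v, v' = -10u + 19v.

Coefficient matrix A = [[-13, 26], [-10, 19]].
Characteristic polynomial det(A - λI) = λ^2 - 6λ + 13 = 0.
Eigenvalues λ = 3 ± 2i (complex conjugate pair).
For λ=3+2i: an eigenvector is (3,2) - i(2,1) = (3 - 2i, 2 - i).
A real fundamental pair from Re and Im of e^((3+2i)t)v: X_1 = e^(3t)(cos(2t)·(3,2) + sin(2t)·(2,1)), X_2 = e^(3t)(sin(2t)·(3,2) - cos(2t)·(2,1)).
General solution: c_1X_1 + c_2X_2.

u(t) = 2c_1e^(3t)sin(2t) + 3c_1e^(3t)cos(2t) + 3c_2e^(3t)sin(2t) - 2c_2e^(3t)cos(2t), v(t) = c_1e^(3t)sin(2t) + 2c_1e^(3t)cos(2t) + 2c_2e^(3t)sin(2t) - c_2e^(3t)cos(2t)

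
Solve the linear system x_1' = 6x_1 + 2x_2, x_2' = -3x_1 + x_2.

x_1(t) = 2K_1e^(3t) - K_2e^(4t), x_2(t) = -3K_1e^(3t) + K_2e^(4t)

Coefficient matrix A = [[6, 2], [-3, 1]].
Characteristic polynomial det(A - λI) = λ^2 - 7λ + 12 = 0.
Eigenvalues λ = 3, 4.
For λ=3: (A-λI) row 1 is [3, 2], so an eigenvector is (2, -3).
For λ=4: (A-λI) row 1 is [2, 2], so an eigenvector is (-1, 1).
General solution: K_1e^(3t)(2,-3) + K_2e^(4t)(-1,1).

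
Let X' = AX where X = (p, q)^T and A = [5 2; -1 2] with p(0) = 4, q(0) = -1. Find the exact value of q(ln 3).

-189

A = [[5,2],[-1,2]]; eigenvalues λ = 3, 4.
Eigenvectors: (-1,1) for λ=3, (2,-1) for λ=4.
From the initial condition, c_1 = 2, c_2 = 3.
q(ln 3) = (2)(3^3)(1) + (3)(3^4)(-1) = -189.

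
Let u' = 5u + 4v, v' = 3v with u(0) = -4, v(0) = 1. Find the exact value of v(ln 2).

A = [[5,4],[0,3]]; eigenvalues λ = 5, 3.
Eigenvectors: (-1,0) for λ=5, (2,-1) for λ=3.
From the initial condition, c_1 = 2, c_2 = -1.
v(ln 2) = (2)(2^5)(0) + (-1)(2^3)(-1) = 8.

8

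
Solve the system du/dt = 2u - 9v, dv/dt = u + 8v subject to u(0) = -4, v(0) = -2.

u(t) = 30te^(5t) - 4e^(5t), v(t) = -10te^(5t) - 2e^(5t)

Coefficient matrix A = [[2, -9], [1, 8]].
Characteristic polynomial det(A - λI) = λ^2 - 10λ + 25 = 0.
Single eigenvalue λ = 5 with algebraic multiplicity 2.
Eigenvector v = (-3,1); generalized eigenvector w with (A-λI)w=v is (-2,1).
General solution: e^(5t)[K_1·v + K_2·(t·v + w)].
Applying u(0)=-4, v(0)=-2 gives K_1=8, K_2=-10.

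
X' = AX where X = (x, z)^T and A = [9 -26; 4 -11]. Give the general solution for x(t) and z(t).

Coefficient matrix A = [[9, -26], [4, -11]].
Characteristic polynomial det(A - λI) = λ^2 + 2λ + 5 = 0.
Eigenvalues λ = -1 ± 2i (complex conjugate pair).
For λ=-1+2i: an eigenvector is (2,1) - i(-3,-1) = (2 + 3i, 1 + i).
A real fundamental pair from Re and Im of e^((-1+2i)t)v: X_1 = e^(-t)(cos(2t)·(2,1) + sin(2t)·(-3,-1)), X_2 = e^(-t)(sin(2t)·(2,1) - cos(2t)·(-3,-1)).
General solution: C_1X_1 + C_2X_2.

x(t) = -3C_1e^(-t)sin(2t) + 2C_1e^(-t)cos(2t) + 2C_2e^(-t)sin(2t) + 3C_2e^(-t)cos(2t), z(t) = -C_1e^(-t)sin(2t) + C_1e^(-t)cos(2t) + C_2e^(-t)sin(2t) + C_2e^(-t)cos(2t)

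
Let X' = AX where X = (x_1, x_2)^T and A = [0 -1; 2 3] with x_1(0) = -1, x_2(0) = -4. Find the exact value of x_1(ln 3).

27

A = [[0,-1],[2,3]]; eigenvalues λ = 1, 2.
Eigenvectors: (1,-1) for λ=1, (1,-2) for λ=2.
From the initial condition, c_1 = -6, c_2 = 5.
x_1(ln 3) = (-6)(3^1)(1) + (5)(3^2)(1) = 27.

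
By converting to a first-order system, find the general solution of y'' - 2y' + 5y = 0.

y(t) = C_1e^(t)cos(2t) + C_2e^(t)sin(2t)

Let x_1 = y, x_2 = y'. Then x_1' = x_2 and x_2' = -5x_1 + 2x_2.
A = [[0,1],[-5,2]]; det(A-λI) = λ^2 - 2λ + 5.
Eigenvalues λ = 1 ± 2i.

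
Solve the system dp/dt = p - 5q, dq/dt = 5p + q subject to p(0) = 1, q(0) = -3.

Coefficient matrix A = [[1, -5], [5, 1]].
Characteristic polynomial det(A - λI) = λ^2 - 2λ + 26 = 0.
Eigenvalues λ = 1 ± 5i (complex conjugate pair).
For λ=1+5i: an eigenvector is (0,-1) - i(1,0) = (0 - i, -1).
A real fundamental pair from Re and Im of e^((1+5i)t)v: X_1 = e^(t)(cos(5t)·(0,-1) + sin(5t)·(1,0)), X_2 = e^(t)(sin(5t)·(0,-1) - cos(5t)·(1,0)).
General solution: c_1X_1 + c_2X_2.
Applying p(0)=1, q(0)=-3 gives c_1=3, c_2=-1.

p(t) = 3e^(t)sin(5t) + e^(t)cos(5t), q(t) = e^(t)sin(5t) - 3e^(t)cos(5t)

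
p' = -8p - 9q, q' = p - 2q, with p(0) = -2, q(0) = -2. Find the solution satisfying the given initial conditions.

Coefficient matrix A = [[-8, -9], [1, -2]].
Characteristic polynomial det(A - λI) = λ^2 + 10λ + 25 = 0.
Single eigenvalue λ = -5 with algebraic multiplicity 2.
Eigenvector v = (3,-1); generalized eigenvector w with (A-λI)w=v is (-1,0).
General solution: e^(-5t)[c_1·v + c_2·(t·v + w)].
Applying p(0)=-2, q(0)=-2 gives c_1=2, c_2=8.

p(t) = 24te^(-5t) - 2e^(-5t), q(t) = -8te^(-5t) - 2e^(-5t)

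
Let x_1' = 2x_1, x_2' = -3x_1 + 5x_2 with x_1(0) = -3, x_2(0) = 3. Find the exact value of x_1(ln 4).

-48

A = [[2,0],[-3,5]]; eigenvalues λ = 5, 2.
Eigenvectors: (0,1) for λ=5, (-1,-1) for λ=2.
From the initial condition, c_1 = 6, c_2 = 3.
x_1(ln 4) = (6)(4^5)(0) + (3)(4^2)(-1) = -48.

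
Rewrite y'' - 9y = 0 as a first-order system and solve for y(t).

Let x_1 = y, x_2 = y'. Then x_1' = x_2 and x_2' = 9x_1.
A = [[0,1],[9,0]]; det(A-λI) = λ^2 - 9.
Eigenvalues λ = 3, -3 with eigenvectors (1,3), (1,-3).

y(t) = K_1e^(3t) + K_2e^(-3t)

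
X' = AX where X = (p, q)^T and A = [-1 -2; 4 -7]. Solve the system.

Coefficient matrix A = [[-1, -2], [4, -7]].
Characteristic polynomial det(A - λI) = λ^2 + 8λ + 15 = 0.
Eigenvalues λ = -3, -5.
For λ=-3: (A-λI) row 1 is [2, -2], so an eigenvector is (-1, -1).
For λ=-5: (A-λI) row 1 is [4, -2], so an eigenvector is (1, 2).
General solution: c_1e^(-3t)(-1,-1) + c_2e^(-5t)(1,2).

p(t) = -c_1e^(-3t) + c_2e^(-5t), q(t) = -c_1e^(-3t) + 2c_2e^(-5t)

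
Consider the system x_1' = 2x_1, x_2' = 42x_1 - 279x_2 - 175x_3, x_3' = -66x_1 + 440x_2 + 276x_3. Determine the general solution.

Coefficient matrix A = [[2, 0, 0], [42, -279, -175], [-66, 440, 276]].
det(A - λI) = 0 gives eigenvalues λ = 2, 1, -4.
For λ=2: eigenvector (1,7,-11).
For λ=1: eigenvector (0,5,-8).
For λ=-4: eigenvector (0,7,-11).
General solution: C_1e^(2t)(1,7,-11) + C_2e^(t)(0,5,-8) + C_3e^(-4t)(0,7,-11).

x_1(t) = C_1e^(2t), x_2(t) = 7C_1e^(2t) + 5C_2e^(t) + 7C_3e^(-4t), x_3(t) = -11C_1e^(2t) - 8C_2e^(t) - 11C_3e^(-4t)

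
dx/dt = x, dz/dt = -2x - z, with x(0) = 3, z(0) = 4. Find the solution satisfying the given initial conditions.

x(t) = 3e^(t), z(t) = -3e^(t) + 7e^(-t)

Coefficient matrix A = [[1, 0], [-2, -1]].
Characteristic polynomial det(A - λI) = λ^2 - 1 = 0.
Eigenvalues λ = 1, -1.
For λ=1: (A-λI) row 2 is [-2, -2], so an eigenvector is (1, -1).
For λ=-1: (A-λI) row 1 is [2, 0], so an eigenvector is (0, 1).
General solution: C_1e^(t)(1,-1) + C_2e^(-t)(0,1).
Applying x(0)=3, z(0)=4 gives C_1=3, C_2=7.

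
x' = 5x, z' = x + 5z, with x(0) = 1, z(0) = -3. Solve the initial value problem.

x(t) = e^(5t), z(t) = te^(5t) - 3e^(5t)

Coefficient matrix A = [[5, 0], [1, 5]].
Characteristic polynomial det(A - λI) = λ^2 - 10λ + 25 = 0.
Single eigenvalue λ = 5 with algebraic multiplicity 2.
Eigenvector v = (0,1); generalized eigenvector w with (A-λI)w=v is (1,2).
General solution: e^(5t)[C_1·v + C_2·(t·v + w)].
Applying x(0)=1, z(0)=-3 gives C_1=-5, C_2=1.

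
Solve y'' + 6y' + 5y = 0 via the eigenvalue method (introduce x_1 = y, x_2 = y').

Let x_1 = y, x_2 = y'. Then x_1' = x_2 and x_2' = -5x_1 - 6x_2.
A = [[0,1],[-5,-6]]; det(A-λI) = λ^2 + 6λ + 5.
Eigenvalues λ = -5, -1 with eigenvectors (1,-5), (1,-1).

y(t) = c_1e^(-5t) + c_2e^(-t)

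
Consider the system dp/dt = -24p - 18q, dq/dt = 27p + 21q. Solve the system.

Coefficient matrix A = [[-24, -18], [27, 21]].
Characteristic polynomial det(A - λI) = λ^2 + 3λ - 18 = 0.
Eigenvalues λ = -6, 3.
For λ=-6: (A-λI) row 1 is [-18, -18], so an eigenvector is (1, -1).
For λ=3: (A-λI) row 1 is [-27, -18], so an eigenvector is (-2, 3).
General solution: K_1e^(-6t)(1,-1) + K_2e^(3t)(-2,3).

p(t) = K_1e^(-6t) - 2K_2e^(3t), q(t) = -K_1e^(-6t) + 3K_2e^(3t)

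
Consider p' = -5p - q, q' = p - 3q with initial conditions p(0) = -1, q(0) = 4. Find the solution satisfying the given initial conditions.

Coefficient matrix A = [[-5, -1], [1, -3]].
Characteristic polynomial det(A - λI) = λ^2 + 8λ + 16 = 0.
Single eigenvalue λ = -4 with algebraic multiplicity 2.
Eigenvector v = (1,-1); generalized eigenvector w with (A-λI)w=v is (-1,0).
General solution: e^(-4t)[C_1·v + C_2·(t·v + w)].
Applying p(0)=-1, q(0)=4 gives C_1=-4, C_2=-3.

p(t) = -3te^(-4t) - e^(-4t), q(t) = 3te^(-4t) + 4e^(-4t)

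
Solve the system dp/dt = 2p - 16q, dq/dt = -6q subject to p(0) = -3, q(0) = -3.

p(t) = 3e^(2t) - 6e^(-6t), q(t) = -3e^(-6t)

Coefficient matrix A = [[2, -16], [0, -6]].
Characteristic polynomial det(A - λI) = λ^2 + 4λ - 12 = 0.
Eigenvalues λ = -6, 2.
For λ=-6: (A-λI) row 1 is [8, -16], so an eigenvector is (-2, -1).
For λ=2: (A-λI) row 1 is [0, -16], so an eigenvector is (-1, 0).
General solution: c_1e^(-6t)(-2,-1) + c_2e^(2t)(-1,0).
Applying p(0)=-3, q(0)=-3 gives c_1=3, c_2=-3.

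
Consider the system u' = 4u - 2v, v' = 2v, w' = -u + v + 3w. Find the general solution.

Coefficient matrix A = [[4, -2, 0], [0, 2, 0], [-1, 1, 3]].
det(A - λI) = 0 gives eigenvalues λ = 4, 2, 3.
For λ=4: eigenvector (1,0,-1).
For λ=2: eigenvector (1,1,0).
For λ=3: eigenvector (0,0,1).
General solution: C_1e^(4t)(1,0,-1) + C_2e^(2t)(1,1,0) + C_3e^(3t)(0,0,1).

u(t) = C_1e^(4t) + C_2e^(2t), v(t) = C_2e^(2t), w(t) = -C_1e^(4t) + C_3e^(3t)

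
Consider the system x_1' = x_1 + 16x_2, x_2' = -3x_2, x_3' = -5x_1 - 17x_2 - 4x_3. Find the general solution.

Coefficient matrix A = [[1, 16, 0], [0, -3, 0], [-5, -17, -4]].
det(A - λI) = 0 gives eigenvalues λ = 1, -3, -4.
For λ=1: eigenvector (1,0,-1).
For λ=-3: eigenvector (-4,1,3).
For λ=-4: eigenvector (0,0,1).
General solution: C_1e^(t)(1,0,-1) + C_2e^(-3t)(-4,1,3) + C_3e^(-4t)(0,0,1).

x_1(t) = C_1e^(t) - 4C_2e^(-3t), x_2(t) = C_2e^(-3t), x_3(t) = -C_1e^(t) + 3C_2e^(-3t) + C_3e^(-4t)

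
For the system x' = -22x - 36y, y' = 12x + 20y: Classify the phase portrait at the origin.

A = [[-22,-36],[12,20]]; det(A-λI) = λ^2 + 2λ - 8.
λ = 2, -4: opposite signs.

saddle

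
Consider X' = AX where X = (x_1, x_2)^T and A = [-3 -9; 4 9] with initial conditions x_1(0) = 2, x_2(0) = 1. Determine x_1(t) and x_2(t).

x_1(t) = -21te^(3t) + 2e^(3t), x_2(t) = 14te^(3t) + e^(3t)

Coefficient matrix A = [[-3, -9], [4, 9]].
Characteristic polynomial det(A - λI) = λ^2 - 6λ + 9 = 0.
Single eigenvalue λ = 3 with algebraic multiplicity 2.
Eigenvector v = (3,-2); generalized eigenvector w with (A-λI)w=v is (-2,1).
General solution: e^(3t)[c_1·v + c_2·(t·v + w)].
Applying x_1(0)=2, x_2(0)=1 gives c_1=-4, c_2=-7.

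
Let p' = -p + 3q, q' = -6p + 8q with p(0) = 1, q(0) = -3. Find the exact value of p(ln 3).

A = [[-1,3],[-6,8]]; eigenvalues λ = 5, 2.
Eigenvectors: (-1,-2) for λ=5, (1,1) for λ=2.
From the initial condition, c_1 = 4, c_2 = 5.
p(ln 3) = (4)(3^5)(-1) + (5)(3^2)(1) = -927.

-927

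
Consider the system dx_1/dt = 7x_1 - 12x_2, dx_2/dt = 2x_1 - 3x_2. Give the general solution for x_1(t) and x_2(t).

x_1(t) = -2C_1e^(t) - 3C_2e^(3t), x_2(t) = -C_1e^(t) - C_2e^(3t)

Coefficient matrix A = [[7, -12], [2, -3]].
Characteristic polynomial det(A - λI) = λ^2 - 4λ + 3 = 0.
Eigenvalues λ = 1, 3.
For λ=1: (A-λI) row 1 is [6, -12], so an eigenvector is (-2, -1).
For λ=3: (A-λI) row 1 is [4, -12], so an eigenvector is (-3, -1).
General solution: C_1e^(t)(-2,-1) + C_2e^(3t)(-3,-1).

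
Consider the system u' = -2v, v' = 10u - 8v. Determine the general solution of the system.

u(t) = K_1e^(-4t)sin(2t) - K_2e^(-4t)cos(2t), v(t) = 2K_1e^(-4t)sin(2t) - K_1e^(-4t)cos(2t) - K_2e^(-4t)sin(2t) - 2K_2e^(-4t)cos(2t)

Coefficient matrix A = [[0, -2], [10, -8]].
Characteristic polynomial det(A - λI) = λ^2 + 8λ + 20 = 0.
Eigenvalues λ = -4 ± 2i (complex conjugate pair).
For λ=-4+2i: an eigenvector is (0,-1) - i(1,2) = (0 - i, -1 - 2i).
A real fundamental pair from Re and Im of e^((-4+2i)t)v: X_1 = e^(-4t)(cos(2t)·(0,-1) + sin(2t)·(1,2)), X_2 = e^(-4t)(sin(2t)·(0,-1) - cos(2t)·(1,2)).
General solution: K_1X_1 + K_2X_2.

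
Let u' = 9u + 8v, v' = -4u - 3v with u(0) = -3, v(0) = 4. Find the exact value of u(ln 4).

A = [[9,8],[-4,-3]]; eigenvalues λ = 1, 5.
Eigenvectors: (-1,1) for λ=1, (2,-1) for λ=5.
From the initial condition, c_1 = 5, c_2 = 1.
u(ln 4) = (5)(4^1)(-1) + (1)(4^5)(2) = 2028.

2028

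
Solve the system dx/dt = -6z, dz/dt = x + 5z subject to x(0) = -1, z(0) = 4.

Coefficient matrix A = [[0, -6], [1, 5]].
Characteristic polynomial det(A - λI) = λ^2 - 5λ + 6 = 0.
Eigenvalues λ = 3, 2.
For λ=3: (A-λI) row 1 is [-3, -6], so an eigenvector is (-2, 1).
For λ=2: (A-λI) row 1 is [-2, -6], so an eigenvector is (3, -1).
General solution: C_1e^(3t)(-2,1) + C_2e^(2t)(3,-1).
Applying x(0)=-1, z(0)=4 gives C_1=11, C_2=7.

x(t) = -22e^(3t) + 21e^(2t), z(t) = 11e^(3t) - 7e^(2t)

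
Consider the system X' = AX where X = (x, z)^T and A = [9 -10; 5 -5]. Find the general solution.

Coefficient matrix A = [[9, -10], [5, -5]].
Characteristic polynomial det(A - λI) = λ^2 - 4λ + 5 = 0.
Eigenvalues λ = 2 ± i (complex conjugate pair).
For λ=2+i: an eigenvector is (-1,-1) - i(3,2) = (-1 - 3i, -1 - 2i).
A real fundamental pair from Re and Im of e^((2+i)t)v: X_1 = e^(2t)(cos(t)·(-1,-1) + sin(t)·(3,2)), X_2 = e^(2t)(sin(t)·(-1,-1) - cos(t)·(3,2)).
General solution: K_1X_1 + K_2X_2.

x(t) = 3K_1e^(2t)sin(t) - K_1e^(2t)cos(t) - K_2e^(2t)sin(t) - 3K_2e^(2t)cos(t), z(t) = 2K_1e^(2t)sin(t) - K_1e^(2t)cos(t) - K_2e^(2t)sin(t) - 2K_2e^(2t)cos(t)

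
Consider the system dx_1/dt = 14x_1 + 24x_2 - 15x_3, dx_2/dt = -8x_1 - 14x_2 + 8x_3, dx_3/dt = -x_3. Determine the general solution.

x_1(t) = K_1e^(-t) - 2K_2e^(2t) - 3K_3e^(-2t), x_2(t) = K_2e^(2t) + 2K_3e^(-2t), x_3(t) = K_1e^(-t)

Coefficient matrix A = [[14, 24, -15], [-8, -14, 8], [0, 0, -1]].
det(A - λI) = 0 gives eigenvalues λ = -1, 2, -2.
For λ=-1: eigenvector (1,0,1).
For λ=2: eigenvector (-2,1,0).
For λ=-2: eigenvector (-3,2,0).
General solution: K_1e^(-t)(1,0,1) + K_2e^(2t)(-2,1,0) + K_3e^(-2t)(-3,2,0).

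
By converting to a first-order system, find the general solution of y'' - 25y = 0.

y(t) = C_1e^(-5t) + C_2e^(5t)

Let x_1 = y, x_2 = y'. Then x_1' = x_2 and x_2' = 25x_1.
A = [[0,1],[25,0]]; det(A-λI) = λ^2 - 25.
Eigenvalues λ = -5, 5 with eigenvectors (1,-5), (1,5).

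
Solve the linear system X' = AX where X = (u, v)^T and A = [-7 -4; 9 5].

Coefficient matrix A = [[-7, -4], [9, 5]].
Characteristic polynomial det(A - λI) = λ^2 + 2λ + 1 = 0.
Single eigenvalue λ = -1 with algebraic multiplicity 2.
Eigenvector v = (2,-3); generalized eigenvector w with (A-λI)w=v is (1,-2).
General solution: e^(-t)[K_1·v + K_2·(t·v + w)].

u(t) = 2K_1e^(-t) + 2K_2te^(-t) + K_2e^(-t), v(t) = -3K_1e^(-t) - 3K_2te^(-t) - 2K_2e^(-t)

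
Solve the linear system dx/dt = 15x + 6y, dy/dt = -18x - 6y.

Coefficient matrix A = [[15, 6], [-18, -6]].
Characteristic polynomial det(A - λI) = λ^2 - 9λ + 18 = 0.
Eigenvalues λ = 3, 6.
For λ=3: (A-λI) row 1 is [12, 6], so an eigenvector is (-1, 2).
For λ=6: (A-λI) row 1 is [9, 6], so an eigenvector is (2, -3).
General solution: c_1e^(3t)(-1,2) + c_2e^(6t)(2,-3).

x(t) = -c_1e^(3t) + 2c_2e^(6t), y(t) = 2c_1e^(3t) - 3c_2e^(6t)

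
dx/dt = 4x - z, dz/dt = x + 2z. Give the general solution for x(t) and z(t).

Coefficient matrix A = [[4, -1], [1, 2]].
Characteristic polynomial det(A - λI) = λ^2 - 6λ + 9 = 0.
Single eigenvalue λ = 3 with algebraic multiplicity 2.
Eigenvector v = (-1,-1); generalized eigenvector w with (A-λI)w=v is (-2,-1).
General solution: e^(3t)[K_1·v + K_2·(t·v + w)].

x(t) = -K_1e^(3t) - K_2te^(3t) - 2K_2e^(3t), z(t) = -K_1e^(3t) - K_2te^(3t) - K_2e^(3t)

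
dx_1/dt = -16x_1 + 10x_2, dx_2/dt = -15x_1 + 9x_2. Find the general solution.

Coefficient matrix A = [[-16, 10], [-15, 9]].
Characteristic polynomial det(A - λI) = λ^2 + 7λ + 6 = 0.
Eigenvalues λ = -6, -1.
For λ=-6: (A-λI) row 1 is [-10, 10], so an eigenvector is (-1, -1).
For λ=-1: (A-λI) row 1 is [-15, 10], so an eigenvector is (-2, -3).
General solution: K_1e^(-6t)(-1,-1) + K_2e^(-t)(-2,-3).

x_1(t) = -K_1e^(-6t) - 2K_2e^(-t), x_2(t) = -K_1e^(-6t) - 3K_2e^(-t)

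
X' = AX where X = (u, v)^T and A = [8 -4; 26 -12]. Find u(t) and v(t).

u(t) = -C_1e^(-2t)sin(2t) + C_1e^(-2t)cos(2t) + C_2e^(-2t)sin(2t) + C_2e^(-2t)cos(2t), v(t) = -2C_1e^(-2t)sin(2t) + 3C_1e^(-2t)cos(2t) + 3C_2e^(-2t)sin(2t) + 2C_2e^(-2t)cos(2t)

Coefficient matrix A = [[8, -4], [26, -12]].
Characteristic polynomial det(A - λI) = λ^2 + 4λ + 8 = 0.
Eigenvalues λ = -2 ± 2i (complex conjugate pair).
For λ=-2+2i: an eigenvector is (1,3) - i(-1,-2) = (1 + i, 3 + 2i).
A real fundamental pair from Re and Im of e^((-2+2i)t)v: X_1 = e^(-2t)(cos(2t)·(1,3) + sin(2t)·(-1,-2)), X_2 = e^(-2t)(sin(2t)·(1,3) - cos(2t)·(-1,-2)).
General solution: C_1X_1 + C_2X_2.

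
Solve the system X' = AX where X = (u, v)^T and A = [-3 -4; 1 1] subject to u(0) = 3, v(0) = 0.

u(t) = -6te^(-t) + 3e^(-t), v(t) = 3te^(-t)

Coefficient matrix A = [[-3, -4], [1, 1]].
Characteristic polynomial det(A - λI) = λ^2 + 2λ + 1 = 0.
Single eigenvalue λ = -1 with algebraic multiplicity 2.
Eigenvector v = (-2,1); generalized eigenvector w with (A-λI)w=v is (-3,2).
General solution: e^(-t)[K_1·v + K_2·(t·v + w)].
Applying u(0)=3, v(0)=0 gives K_1=-6, K_2=3.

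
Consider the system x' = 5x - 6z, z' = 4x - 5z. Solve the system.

Coefficient matrix A = [[5, -6], [4, -5]].
Characteristic polynomial det(A - λI) = λ^2 - 1 = 0.
Eigenvalues λ = -1, 1.
For λ=-1: (A-λI) row 1 is [6, -6], so an eigenvector is (-1, -1).
For λ=1: (A-λI) row 1 is [4, -6], so an eigenvector is (-3, -2).
General solution: c_1e^(-t)(-1,-1) + c_2e^(t)(-3,-2).

x(t) = -c_1e^(-t) - 3c_2e^(t), z(t) = -c_1e^(-t) - 2c_2e^(t)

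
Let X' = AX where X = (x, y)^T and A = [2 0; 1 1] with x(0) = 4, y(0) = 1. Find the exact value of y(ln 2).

10

A = [[2,0],[1,1]]; eigenvalues λ = 2, 1.
Eigenvectors: (-1,-1) for λ=2, (0,1) for λ=1.
From the initial condition, c_1 = -4, c_2 = -3.
y(ln 2) = (-4)(2^2)(-1) + (-3)(2^1)(1) = 10.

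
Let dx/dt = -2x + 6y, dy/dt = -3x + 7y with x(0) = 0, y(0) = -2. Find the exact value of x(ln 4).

A = [[-2,6],[-3,7]]; eigenvalues λ = 4, 1.
Eigenvectors: (-1,-1) for λ=4, (2,1) for λ=1.
From the initial condition, c_1 = 4, c_2 = 2.
x(ln 4) = (4)(4^4)(-1) + (2)(4^1)(2) = -1008.

-1008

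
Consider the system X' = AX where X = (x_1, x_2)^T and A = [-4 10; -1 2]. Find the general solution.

Coefficient matrix A = [[-4, 10], [-1, 2]].
Characteristic polynomial det(A - λI) = λ^2 + 2λ + 2 = 0.
Eigenvalues λ = -1 ± i (complex conjugate pair).
For λ=-1+i: an eigenvector is (-1,0) - i(3,1) = (-1 - 3i, 0 - i).
A real fundamental pair from Re and Im of e^((-1+i)t)v: X_1 = e^(-t)(cos(t)·(-1,0) + sin(t)·(3,1)), X_2 = e^(-t)(sin(t)·(-1,0) - cos(t)·(3,1)).
General solution: C_1X_1 + C_2X_2.

x_1(t) = 3C_1e^(-t)sin(t) - C_1e^(-t)cos(t) - C_2e^(-t)sin(t) - 3C_2e^(-t)cos(t), x_2(t) = C_1e^(-t)sin(t) - C_2e^(-t)cos(t)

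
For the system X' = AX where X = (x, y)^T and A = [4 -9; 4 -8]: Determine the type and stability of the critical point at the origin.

stable improper node

A = [[4,-9],[4,-8]]; det(A-λI) = λ^2 + 4λ + 4.
repeated λ = -2 with a single eigenvector.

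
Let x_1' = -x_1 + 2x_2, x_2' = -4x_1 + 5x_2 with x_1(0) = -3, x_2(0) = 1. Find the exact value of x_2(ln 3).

A = [[-1,2],[-4,5]]; eigenvalues λ = 3, 1.
Eigenvectors: (1,2) for λ=3, (1,1) for λ=1.
From the initial condition, c_1 = 4, c_2 = -7.
x_2(ln 3) = (4)(3^3)(2) + (-7)(3^1)(1) = 195.

195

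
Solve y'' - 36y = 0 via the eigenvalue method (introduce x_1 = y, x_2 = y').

y(t) = C_1e^(6t) + C_2e^(-6t)

Let x_1 = y, x_2 = y'. Then x_1' = x_2 and x_2' = 36x_1.
A = [[0,1],[36,0]]; det(A-λI) = λ^2 - 36.
Eigenvalues λ = 6, -6 with eigenvectors (1,6), (1,-6).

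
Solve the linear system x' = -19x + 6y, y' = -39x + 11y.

Coefficient matrix A = [[-19, 6], [-39, 11]].
Characteristic polynomial det(A - λI) = λ^2 + 8λ + 25 = 0.
Eigenvalues λ = -4 ± 3i (complex conjugate pair).
For λ=-4+3i: an eigenvector is (-1,-3) - i(-1,-2) = (-1 + i, -3 + 2i).
A real fundamental pair from Re and Im of e^((-4+3i)t)v: X_1 = e^(-4t)(cos(3t)·(-1,-3) + sin(3t)·(-1,-2)), X_2 = e^(-4t)(sin(3t)·(-1,-3) - cos(3t)·(-1,-2)).
General solution: C_1X_1 + C_2X_2.

x(t) = -C_1e^(-4t)sin(3t) - C_1e^(-4t)cos(3t) - C_2e^(-4t)sin(3t) + C_2e^(-4t)cos(3t), y(t) = -2C_1e^(-4t)sin(3t) - 3C_1e^(-4t)cos(3t) - 3C_2e^(-4t)sin(3t) + 2C_2e^(-4t)cos(3t)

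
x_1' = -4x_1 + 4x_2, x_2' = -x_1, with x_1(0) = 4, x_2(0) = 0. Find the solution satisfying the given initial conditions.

x_1(t) = -8te^(-2t) + 4e^(-2t), x_2(t) = -4te^(-2t)

Coefficient matrix A = [[-4, 4], [-1, 0]].
Characteristic polynomial det(A - λI) = λ^2 + 4λ + 4 = 0.
Single eigenvalue λ = -2 with algebraic multiplicity 2.
Eigenvector v = (-2,-1); generalized eigenvector w with (A-λI)w=v is (-3,-2).
General solution: e^(-2t)[C_1·v + C_2·(t·v + w)].
Applying x_1(0)=4, x_2(0)=0 gives C_1=-8, C_2=4.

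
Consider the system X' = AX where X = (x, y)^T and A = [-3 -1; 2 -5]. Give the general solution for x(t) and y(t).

x(t) = -K_1e^(-4t)sin(t) + K_2e^(-4t)cos(t), y(t) = -K_1e^(-4t)sin(t) + K_1e^(-4t)cos(t) + K_2e^(-4t)sin(t) + K_2e^(-4t)cos(t)

Coefficient matrix A = [[-3, -1], [2, -5]].
Characteristic polynomial det(A - λI) = λ^2 + 8λ + 17 = 0.
Eigenvalues λ = -4 ± i (complex conjugate pair).
For λ=-4+i: an eigenvector is (0,1) - i(-1,-1) = (0 + i, 1 + i).
A real fundamental pair from Re and Im of e^((-4+i)t)v: X_1 = e^(-4t)(cos(t)·(0,1) + sin(t)·(-1,-1)), X_2 = e^(-4t)(sin(t)·(0,1) - cos(t)·(-1,-1)).
General solution: K_1X_1 + K_2X_2.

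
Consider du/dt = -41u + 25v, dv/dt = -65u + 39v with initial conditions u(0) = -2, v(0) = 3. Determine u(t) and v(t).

Coefficient matrix A = [[-41, 25], [-65, 39]].
Characteristic polynomial det(A - λI) = λ^2 + 2λ + 26 = 0.
Eigenvalues λ = -1 ± 5i (complex conjugate pair).
For λ=-1+5i: an eigenvector is (-1,-2) - i(-2,-3) = (-1 + 2i, -2 + 3i).
A real fundamental pair from Re and Im of e^((-1+5i)t)v: X_1 = e^(-t)(cos(5t)·(-1,-2) + sin(5t)·(-2,-3)), X_2 = e^(-t)(sin(5t)·(-1,-2) - cos(5t)·(-2,-3)).
General solution: c_1X_1 + c_2X_2.
Applying u(0)=-2, v(0)=3 gives c_1=-12, c_2=-7.

u(t) = 31e^(-t)sin(5t) - 2e^(-t)cos(5t), v(t) = 50e^(-t)sin(5t) + 3e^(-t)cos(5t)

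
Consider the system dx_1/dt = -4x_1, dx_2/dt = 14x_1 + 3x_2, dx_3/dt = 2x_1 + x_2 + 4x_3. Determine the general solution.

x_1(t) = K_1e^(-4t), x_2(t) = -2K_1e^(-4t) + K_2e^(3t), x_3(t) = -K_2e^(3t) + K_3e^(4t)

Coefficient matrix A = [[-4, 0, 0], [14, 3, 0], [2, 1, 4]].
det(A - λI) = 0 gives eigenvalues λ = -4, 3, 4.
For λ=-4: eigenvector (1,-2,0).
For λ=3: eigenvector (0,1,-1).
For λ=4: eigenvector (0,0,1).
General solution: K_1e^(-4t)(1,-2,0) + K_2e^(3t)(0,1,-1) + K_3e^(4t)(0,0,1).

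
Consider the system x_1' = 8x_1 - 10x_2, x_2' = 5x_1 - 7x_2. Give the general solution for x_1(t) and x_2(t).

x_1(t) = -K_1e^(-2t) - 2K_2e^(3t), x_2(t) = -K_1e^(-2t) - K_2e^(3t)

Coefficient matrix A = [[8, -10], [5, -7]].
Characteristic polynomial det(A - λI) = λ^2 - λ - 6 = 0.
Eigenvalues λ = -2, 3.
For λ=-2: (A-λI) row 1 is [10, -10], so an eigenvector is (-1, -1).
For λ=3: (A-λI) row 1 is [5, -10], so an eigenvector is (-2, -1).
General solution: K_1e^(-2t)(-1,-1) + K_2e^(3t)(-2,-1).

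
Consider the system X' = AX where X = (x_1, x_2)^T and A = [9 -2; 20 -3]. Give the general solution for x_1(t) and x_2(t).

Coefficient matrix A = [[9, -2], [20, -3]].
Characteristic polynomial det(A - λI) = λ^2 - 6λ + 13 = 0.
Eigenvalues λ = 3 ± 2i (complex conjugate pair).
For λ=3+2i: an eigenvector is (1,3) - i(0,1) = (1, 3 - i).
A real fundamental pair from Re and Im of e^((3+2i)t)v: X_1 = e^(3t)(cos(2t)·(1,3) + sin(2t)·(0,1)), X_2 = e^(3t)(sin(2t)·(1,3) - cos(2t)·(0,1)).
General solution: c_1X_1 + c_2X_2.

x_1(t) = c_1e^(3t)cos(2t) + c_2e^(3t)sin(2t), x_2(t) = c_1e^(3t)sin(2t) + 3c_1e^(3t)cos(2t) + 3c_2e^(3t)sin(2t) - c_2e^(3t)cos(2t)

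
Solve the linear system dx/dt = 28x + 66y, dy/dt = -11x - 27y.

Coefficient matrix A = [[28, 66], [-11, -27]].
Characteristic polynomial det(A - λI) = λ^2 - λ - 30 = 0.
Eigenvalues λ = 6, -5.
For λ=6: (A-λI) row 1 is [22, 66], so an eigenvector is (3, -1).
For λ=-5: (A-λI) row 1 is [33, 66], so an eigenvector is (-2, 1).
General solution: c_1e^(6t)(3,-1) + c_2e^(-5t)(-2,1).

x(t) = 3c_1e^(6t) - 2c_2e^(-5t), y(t) = -c_1e^(6t) + c_2e^(-5t)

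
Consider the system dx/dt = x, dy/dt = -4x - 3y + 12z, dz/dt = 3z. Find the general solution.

Coefficient matrix A = [[1, 0, 0], [-4, -3, 12], [0, 0, 3]].
det(A - λI) = 0 gives eigenvalues λ = 3, -3, 1.
For λ=3: eigenvector (0,2,1).
For λ=-3: eigenvector (0,1,0).
For λ=1: eigenvector (1,-1,0).
General solution: c_1e^(3t)(0,2,1) + c_2e^(-3t)(0,1,0) + c_3e^(t)(1,-1,0).

x(t) = c_3e^(t), y(t) = 2c_1e^(3t) + c_2e^(-3t) - c_3e^(t), z(t) = c_1e^(3t)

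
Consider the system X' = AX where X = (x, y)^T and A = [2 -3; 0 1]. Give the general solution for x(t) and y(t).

Coefficient matrix A = [[2, -3], [0, 1]].
Characteristic polynomial det(A - λI) = λ^2 - 3λ + 2 = 0.
Eigenvalues λ = 1, 2.
For λ=1: (A-λI) row 1 is [1, -3], so an eigenvector is (-3, -1).
For λ=2: (A-λI) row 1 is [0, -3], so an eigenvector is (-1, 0).
General solution: K_1e^(t)(-3,-1) + K_2e^(2t)(-1,0).

x(t) = -3K_1e^(t) - K_2e^(2t), y(t) = -K_1e^(t)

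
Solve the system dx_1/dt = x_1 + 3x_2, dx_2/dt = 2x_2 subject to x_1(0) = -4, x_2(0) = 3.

Coefficient matrix A = [[1, 3], [0, 2]].
Characteristic polynomial det(A - λI) = λ^2 - 3λ + 2 = 0.
Eigenvalues λ = 2, 1.
For λ=2: (A-λI) row 1 is [-1, 3], so an eigenvector is (-3, -1).
For λ=1: (A-λI) row 1 is [0, 3], so an eigenvector is (1, 0).
General solution: K_1e^(2t)(-3,-1) + K_2e^(t)(1,0).
Applying x_1(0)=-4, x_2(0)=3 gives K_1=-3, K_2=-13.

x_1(t) = 9e^(2t) - 13e^(t), x_2(t) = 3e^(2t)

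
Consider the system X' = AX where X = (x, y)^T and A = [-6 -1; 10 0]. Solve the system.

x(t) = -C_1e^(-3t)sin(t) + C_2e^(-3t)cos(t), y(t) = 3C_1e^(-3t)sin(t) + C_1e^(-3t)cos(t) + C_2e^(-3t)sin(t) - 3C_2e^(-3t)cos(t)

Coefficient matrix A = [[-6, -1], [10, 0]].
Characteristic polynomial det(A - λI) = λ^2 + 6λ + 10 = 0.
Eigenvalues λ = -3 ± i (complex conjugate pair).
For λ=-3+i: an eigenvector is (0,1) - i(-1,3) = (0 + i, 1 - 3i).
A real fundamental pair from Re and Im of e^((-3+i)t)v: X_1 = e^(-3t)(cos(t)·(0,1) + sin(t)·(-1,3)), X_2 = e^(-3t)(sin(t)·(0,1) - cos(t)·(-1,3)).
General solution: C_1X_1 + C_2X_2.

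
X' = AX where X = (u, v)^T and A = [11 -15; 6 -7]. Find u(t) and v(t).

Coefficient matrix A = [[11, -15], [6, -7]].
Characteristic polynomial det(A - λI) = λ^2 - 4λ + 13 = 0.
Eigenvalues λ = 2 ± 3i (complex conjugate pair).
For λ=2+3i: an eigenvector is (2,1) - i(1,1) = (2 - i, 1 - i).
A real fundamental pair from Re and Im of e^((2+3i)t)v: X_1 = e^(2t)(cos(3t)·(2,1) + sin(3t)·(1,1)), X_2 = e^(2t)(sin(3t)·(2,1) - cos(3t)·(1,1)).
General solution: c_1X_1 + c_2X_2.

u(t) = c_1e^(2t)sin(3t) + 2c_1e^(2t)cos(3t) + 2c_2e^(2t)sin(3t) - c_2e^(2t)cos(3t), v(t) = c_1e^(2t)sin(3t) + c_1e^(2t)cos(3t) + c_2e^(2t)sin(3t) - c_2e^(2t)cos(3t)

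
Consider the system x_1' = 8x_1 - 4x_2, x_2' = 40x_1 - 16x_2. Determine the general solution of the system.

x_1(t) = -c_1e^(-4t)cos(4t) - c_2e^(-4t)sin(4t), x_2(t) = -c_1e^(-4t)sin(4t) - 3c_1e^(-4t)cos(4t) - 3c_2e^(-4t)sin(4t) + c_2e^(-4t)cos(4t)

Coefficient matrix A = [[8, -4], [40, -16]].
Characteristic polynomial det(A - λI) = λ^2 + 8λ + 32 = 0.
Eigenvalues λ = -4 ± 4i (complex conjugate pair).
For λ=-4+4i: an eigenvector is (-1,-3) - i(0,-1) = (-1, -3 + i).
A real fundamental pair from Re and Im of e^((-4+4i)t)v: X_1 = e^(-4t)(cos(4t)·(-1,-3) + sin(4t)·(0,-1)), X_2 = e^(-4t)(sin(4t)·(-1,-3) - cos(4t)·(0,-1)).
General solution: c_1X_1 + c_2X_2.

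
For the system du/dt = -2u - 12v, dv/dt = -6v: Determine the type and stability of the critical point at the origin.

stable node

A = [[-2,-12],[0,-6]]; det(A-λI) = λ^2 + 8λ + 12.
λ = -6, -2: both negative.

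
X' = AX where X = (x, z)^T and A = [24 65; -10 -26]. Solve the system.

x(t) = -2c_1e^(-t)sin(5t) - 3c_1e^(-t)cos(5t) - 3c_2e^(-t)sin(5t) + 2c_2e^(-t)cos(5t), z(t) = c_1e^(-t)sin(5t) + c_1e^(-t)cos(5t) + c_2e^(-t)sin(5t) - c_2e^(-t)cos(5t)

Coefficient matrix A = [[24, 65], [-10, -26]].
Characteristic polynomial det(A - λI) = λ^2 + 2λ + 26 = 0.
Eigenvalues λ = -1 ± 5i (complex conjugate pair).
For λ=-1+5i: an eigenvector is (-3,1) - i(-2,1) = (-3 + 2i, 1 - i).
A real fundamental pair from Re and Im of e^((-1+5i)t)v: X_1 = e^(-t)(cos(5t)·(-3,1) + sin(5t)·(-2,1)), X_2 = e^(-t)(sin(5t)·(-3,1) - cos(5t)·(-2,1)).
General solution: c_1X_1 + c_2X_2.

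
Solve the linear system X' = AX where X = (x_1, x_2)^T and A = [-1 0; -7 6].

x_1(t) = c_2e^(-t), x_2(t) = -c_1e^(6t) + c_2e^(-t)

Coefficient matrix A = [[-1, 0], [-7, 6]].
Characteristic polynomial det(A - λI) = λ^2 - 5λ - 6 = 0.
Eigenvalues λ = 6, -1.
For λ=6: (A-λI) row 1 is [-7, 0], so an eigenvector is (0, -1).
For λ=-1: (A-λI) row 2 is [-7, 7], so an eigenvector is (1, 1).
General solution: c_1e^(6t)(0,-1) + c_2e^(-t)(1,1).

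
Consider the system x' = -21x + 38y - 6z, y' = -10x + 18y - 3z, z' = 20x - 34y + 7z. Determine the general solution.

x(t) = 5C_1e^(-t) - 2C_2e^(4t) + 2C_3e^(t), y(t) = 2C_1e^(-t) - C_2e^(4t) + C_3e^(t), z(t) = -4C_1e^(-t) + 2C_2e^(4t) - C_3e^(t)

Coefficient matrix A = [[-21, 38, -6], [-10, 18, -3], [20, -34, 7]].
det(A - λI) = 0 gives eigenvalues λ = -1, 4, 1.
For λ=-1: eigenvector (5,2,-4).
For λ=4: eigenvector (-2,-1,2).
For λ=1: eigenvector (2,1,-1).
General solution: C_1e^(-t)(5,2,-4) + C_2e^(4t)(-2,-1,2) + C_3e^(t)(2,1,-1).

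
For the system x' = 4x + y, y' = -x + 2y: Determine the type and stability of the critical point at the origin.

unstable improper node

A = [[4,1],[-1,2]]; det(A-λI) = λ^2 - 6λ + 9.
repeated λ = 3 with a single eigenvector.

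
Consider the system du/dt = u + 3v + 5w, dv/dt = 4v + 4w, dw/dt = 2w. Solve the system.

u(t) = K_1e^(4t) + K_2e^(t) - K_3e^(2t), v(t) = K_1e^(4t) - 2K_3e^(2t), w(t) = K_3e^(2t)

Coefficient matrix A = [[1, 3, 5], [0, 4, 4], [0, 0, 2]].
det(A - λI) = 0 gives eigenvalues λ = 4, 1, 2.
For λ=4: eigenvector (1,1,0).
For λ=1: eigenvector (1,0,0).
For λ=2: eigenvector (-1,-2,1).
General solution: K_1e^(4t)(1,1,0) + K_2e^(t)(1,0,0) + K_3e^(2t)(-1,-2,1).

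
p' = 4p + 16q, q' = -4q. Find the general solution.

p(t) = -2C_1e^(-4t) + C_2e^(4t), q(t) = C_1e^(-4t)

Coefficient matrix A = [[4, 16], [0, -4]].
Characteristic polynomial det(A - λI) = λ^2 - 16 = 0.
Eigenvalues λ = -4, 4.
For λ=-4: (A-λI) row 1 is [8, 16], so an eigenvector is (-2, 1).
For λ=4: (A-λI) row 1 is [0, 16], so an eigenvector is (1, 0).
General solution: C_1e^(-4t)(-2,1) + C_2e^(4t)(1,0).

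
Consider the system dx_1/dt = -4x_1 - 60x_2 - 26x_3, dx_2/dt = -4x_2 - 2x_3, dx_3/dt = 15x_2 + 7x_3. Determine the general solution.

x_1(t) = C_1e^(-4t) - 3C_2e^(2t) - 2C_3e^(t), x_2(t) = -C_2e^(2t) - 2C_3e^(t), x_3(t) = 3C_2e^(2t) + 5C_3e^(t)

Coefficient matrix A = [[-4, -60, -26], [0, -4, -2], [0, 15, 7]].
det(A - λI) = 0 gives eigenvalues λ = -4, 2, 1.
For λ=-4: eigenvector (1,0,0).
For λ=2: eigenvector (-3,-1,3).
For λ=1: eigenvector (-2,-2,5).
General solution: C_1e^(-4t)(1,0,0) + C_2e^(2t)(-3,-1,3) + C_3e^(t)(-2,-2,5).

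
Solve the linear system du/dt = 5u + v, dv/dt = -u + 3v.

u(t) = c_1e^(4t) + c_2te^(4t) + 2c_2e^(4t), v(t) = -c_1e^(4t) - c_2te^(4t) - c_2e^(4t)

Coefficient matrix A = [[5, 1], [-1, 3]].
Characteristic polynomial det(A - λI) = λ^2 - 8λ + 16 = 0.
Single eigenvalue λ = 4 with algebraic multiplicity 2.
Eigenvector v = (1,-1); generalized eigenvector w with (A-λI)w=v is (2,-1).
General solution: e^(4t)[c_1·v + c_2·(t·v + w)].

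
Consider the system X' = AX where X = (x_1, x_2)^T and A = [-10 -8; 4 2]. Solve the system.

Coefficient matrix A = [[-10, -8], [4, 2]].
Characteristic polynomial det(A - λI) = λ^2 + 8λ + 12 = 0.
Eigenvalues λ = -2, -6.
For λ=-2: (A-λI) row 1 is [-8, -8], so an eigenvector is (-1, 1).
For λ=-6: (A-λI) row 1 is [-4, -8], so an eigenvector is (-2, 1).
General solution: C_1e^(-2t)(-1,1) + C_2e^(-6t)(-2,1).

x_1(t) = -C_1e^(-2t) - 2C_2e^(-6t), x_2(t) = C_1e^(-2t) + C_2e^(-6t)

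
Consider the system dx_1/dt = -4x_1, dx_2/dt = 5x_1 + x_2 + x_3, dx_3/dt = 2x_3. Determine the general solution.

Coefficient matrix A = [[-4, 0, 0], [5, 1, 1], [0, 0, 2]].
det(A - λI) = 0 gives eigenvalues λ = -4, 2, 1.
For λ=-4: eigenvector (1,-1,0).
For λ=2: eigenvector (0,1,1).
For λ=1: eigenvector (0,1,0).
General solution: K_1e^(-4t)(1,-1,0) + K_2e^(2t)(0,1,1) + K_3e^(t)(0,1,0).

x_1(t) = K_1e^(-4t), x_2(t) = -K_1e^(-4t) + K_2e^(2t) + K_3e^(t), x_3(t) = K_2e^(2t)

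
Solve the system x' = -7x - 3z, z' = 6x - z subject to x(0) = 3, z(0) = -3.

x(t) = 3e^(-4t)cos(3t), z(t) = 3e^(-4t)sin(3t) - 3e^(-4t)cos(3t)

Coefficient matrix A = [[-7, -3], [6, -1]].
Characteristic polynomial det(A - λI) = λ^2 + 8λ + 25 = 0.
Eigenvalues λ = -4 ± 3i (complex conjugate pair).
For λ=-4+3i: an eigenvector is (0,-1) - i(1,-1) = (0 - i, -1 + i).
A real fundamental pair from Re and Im of e^((-4+3i)t)v: X_1 = e^(-4t)(cos(3t)·(0,-1) + sin(3t)·(1,-1)), X_2 = e^(-4t)(sin(3t)·(0,-1) - cos(3t)·(1,-1)).
General solution: C_1X_1 + C_2X_2.
Applying x(0)=3, z(0)=-3 gives C_1=0, C_2=-3.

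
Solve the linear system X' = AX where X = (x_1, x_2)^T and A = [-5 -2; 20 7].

x_1(t) = c_1e^(t)cos(2t) + c_2e^(t)sin(2t), x_2(t) = c_1e^(t)sin(2t) - 3c_1e^(t)cos(2t) - 3c_2e^(t)sin(2t) - c_2e^(t)cos(2t)

Coefficient matrix A = [[-5, -2], [20, 7]].
Characteristic polynomial det(A - λI) = λ^2 - 2λ + 5 = 0.
Eigenvalues λ = 1 ± 2i (complex conjugate pair).
For λ=1+2i: an eigenvector is (1,-3) - i(0,1) = (1, -3 - i).
A real fundamental pair from Re and Im of e^((1+2i)t)v: X_1 = e^(t)(cos(2t)·(1,-3) + sin(2t)·(0,1)), X_2 = e^(t)(sin(2t)·(1,-3) - cos(2t)·(0,1)).
General solution: c_1X_1 + c_2X_2.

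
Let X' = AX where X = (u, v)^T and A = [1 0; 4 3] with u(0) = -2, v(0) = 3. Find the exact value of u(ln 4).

A = [[1,0],[4,3]]; eigenvalues λ = 1, 3.
Eigenvectors: (-1,2) for λ=1, (0,-1) for λ=3.
From the initial condition, c_1 = 2, c_2 = 1.
u(ln 4) = (2)(4^1)(-1) + (1)(4^3)(0) = -8.

-8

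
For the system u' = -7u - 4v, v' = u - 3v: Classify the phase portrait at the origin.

stable improper node

A = [[-7,-4],[1,-3]]; det(A-λI) = λ^2 + 10λ + 25.
repeated λ = -5 with a single eigenvector.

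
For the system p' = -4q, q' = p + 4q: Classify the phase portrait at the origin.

unstable improper node

A = [[0,-4],[1,4]]; det(A-λI) = λ^2 - 4λ + 4.
repeated λ = 2 with a single eigenvector.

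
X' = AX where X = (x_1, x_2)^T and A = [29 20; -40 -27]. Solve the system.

x_1(t) = -2C_1e^(t)sin(4t) - C_1e^(t)cos(4t) - C_2e^(t)sin(4t) + 2C_2e^(t)cos(4t), x_2(t) = 3C_1e^(t)sin(4t) + C_1e^(t)cos(4t) + C_2e^(t)sin(4t) - 3C_2e^(t)cos(4t)

Coefficient matrix A = [[29, 20], [-40, -27]].
Characteristic polynomial det(A - λI) = λ^2 - 2λ + 17 = 0.
Eigenvalues λ = 1 ± 4i (complex conjugate pair).
For λ=1+4i: an eigenvector is (-1,1) - i(-2,3) = (-1 + 2i, 1 - 3i).
A real fundamental pair from Re and Im of e^((1+4i)t)v: X_1 = e^(t)(cos(4t)·(-1,1) + sin(4t)·(-2,3)), X_2 = e^(t)(sin(4t)·(-1,1) - cos(4t)·(-2,3)).
General solution: C_1X_1 + C_2X_2.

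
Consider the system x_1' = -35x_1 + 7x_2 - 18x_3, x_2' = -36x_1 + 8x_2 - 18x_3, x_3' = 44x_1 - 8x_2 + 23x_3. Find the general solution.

Coefficient matrix A = [[-35, 7, -18], [-36, 8, -18], [44, -8, 23]].
det(A - λI) = 0 gives eigenvalues λ = 1, -1, -4.
For λ=1: eigenvector (1,0,-2).
For λ=-1: eigenvector (2,2,-3).
For λ=-4: eigenvector (-3,-3,4).
General solution: c_1e^(t)(1,0,-2) + c_2e^(-t)(2,2,-3) + c_3e^(-4t)(-3,-3,4).

x_1(t) = c_1e^(t) + 2c_2e^(-t) - 3c_3e^(-4t), x_2(t) = 2c_2e^(-t) - 3c_3e^(-4t), x_3(t) = -2c_1e^(t) - 3c_2e^(-t) + 4c_3e^(-4t)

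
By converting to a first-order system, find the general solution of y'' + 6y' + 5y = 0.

Let x_1 = y, x_2 = y'. Then x_1' = x_2 and x_2' = -5x_1 - 6x_2.
A = [[0,1],[-5,-6]]; det(A-λI) = λ^2 + 6λ + 5.
Eigenvalues λ = -1, -5 with eigenvectors (1,-1), (1,-5).

y(t) = C_1e^(-t) + C_2e^(-5t)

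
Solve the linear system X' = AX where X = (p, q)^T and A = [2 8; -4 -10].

p(t) = -2C_1e^(-2t) - C_2e^(-6t), q(t) = C_1e^(-2t) + C_2e^(-6t)

Coefficient matrix A = [[2, 8], [-4, -10]].
Characteristic polynomial det(A - λI) = λ^2 + 8λ + 12 = 0.
Eigenvalues λ = -2, -6.
For λ=-2: (A-λI) row 1 is [4, 8], so an eigenvector is (-2, 1).
For λ=-6: (A-λI) row 1 is [8, 8], so an eigenvector is (-1, 1).
General solution: C_1e^(-2t)(-2,1) + C_2e^(-6t)(-1,1).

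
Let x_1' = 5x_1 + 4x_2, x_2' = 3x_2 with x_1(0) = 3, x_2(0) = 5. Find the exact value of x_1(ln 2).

A = [[5,4],[0,3]]; eigenvalues λ = 5, 3.
Eigenvectors: (1,0) for λ=5, (-2,1) for λ=3.
From the initial condition, c_1 = 13, c_2 = 5.
x_1(ln 2) = (13)(2^5)(1) + (5)(2^3)(-2) = 336.

336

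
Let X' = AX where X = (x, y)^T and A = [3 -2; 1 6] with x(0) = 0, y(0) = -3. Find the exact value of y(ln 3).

A = [[3,-2],[1,6]]; eigenvalues λ = 4, 5.
Eigenvectors: (2,-1) for λ=4, (1,-1) for λ=5.
From the initial condition, c_1 = -3, c_2 = 6.
y(ln 3) = (-3)(3^4)(-1) + (6)(3^5)(-1) = -1215.

-1215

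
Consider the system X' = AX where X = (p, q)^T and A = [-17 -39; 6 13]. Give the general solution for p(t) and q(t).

Coefficient matrix A = [[-17, -39], [6, 13]].
Characteristic polynomial det(A - λI) = λ^2 + 4λ + 13 = 0.
Eigenvalues λ = -2 ± 3i (complex conjugate pair).
For λ=-2+3i: an eigenvector is (3,-1) - i(-2,1) = (3 + 2i, -1 - i).
A real fundamental pair from Re and Im of e^((-2+3i)t)v: X_1 = e^(-2t)(cos(3t)·(3,-1) + sin(3t)·(-2,1)), X_2 = e^(-2t)(sin(3t)·(3,-1) - cos(3t)·(-2,1)).
General solution: c_1X_1 + c_2X_2.

p(t) = -2c_1e^(-2t)sin(3t) + 3c_1e^(-2t)cos(3t) + 3c_2e^(-2t)sin(3t) + 2c_2e^(-2t)cos(3t), q(t) = c_1e^(-2t)sin(3t) - c_1e^(-2t)cos(3t) - c_2e^(-2t)sin(3t) - c_2e^(-2t)cos(3t)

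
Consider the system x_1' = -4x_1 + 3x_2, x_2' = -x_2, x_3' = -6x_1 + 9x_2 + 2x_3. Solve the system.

Coefficient matrix A = [[-4, 3, 0], [0, -1, 0], [-6, 9, 2]].
det(A - λI) = 0 gives eigenvalues λ = -4, -1, 2.
For λ=-4: eigenvector (1,0,1).
For λ=-1: eigenvector (-1,-1,1).
For λ=2: eigenvector (0,0,1).
General solution: K_1e^(-4t)(1,0,1) + K_2e^(-t)(-1,-1,1) + K_3e^(2t)(0,0,1).

x_1(t) = K_1e^(-4t) - K_2e^(-t), x_2(t) = -K_2e^(-t), x_3(t) = K_1e^(-4t) + K_2e^(-t) + K_3e^(2t)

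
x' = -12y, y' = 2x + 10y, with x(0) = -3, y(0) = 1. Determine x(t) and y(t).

x(t) = -3e^(4t), y(t) = e^(4t)

Coefficient matrix A = [[0, -12], [2, 10]].
Characteristic polynomial det(A - λI) = λ^2 - 10λ + 24 = 0.
Eigenvalues λ = 4, 6.
For λ=4: (A-λI) row 1 is [-4, -12], so an eigenvector is (-3, 1).
For λ=6: (A-λI) row 1 is [-6, -12], so an eigenvector is (-2, 1).
General solution: K_1e^(4t)(-3,1) + K_2e^(6t)(-2,1).
Applying x(0)=-3, y(0)=1 gives K_1=1, K_2=0.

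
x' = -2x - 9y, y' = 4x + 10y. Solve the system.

x(t) = 3K_1e^(4t) + 3K_2te^(4t) - 2K_2e^(4t), y(t) = -2K_1e^(4t) - 2K_2te^(4t) + K_2e^(4t)

Coefficient matrix A = [[-2, -9], [4, 10]].
Characteristic polynomial det(A - λI) = λ^2 - 8λ + 16 = 0.
Single eigenvalue λ = 4 with algebraic multiplicity 2.
Eigenvector v = (3,-2); generalized eigenvector w with (A-λI)w=v is (-2,1).
General solution: e^(4t)[K_1·v + K_2·(t·v + w)].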